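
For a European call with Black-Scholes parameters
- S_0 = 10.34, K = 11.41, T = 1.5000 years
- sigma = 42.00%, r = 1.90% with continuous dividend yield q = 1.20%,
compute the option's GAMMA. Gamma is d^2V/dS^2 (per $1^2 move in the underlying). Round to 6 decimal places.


d1 = 0.0861786970; d2 = -0.4282141490
phi(d1) = 0.3974636017; exp(-qT) = 0.9821610324; exp(-rT) = 0.9719022941
Gamma = exp(-qT) * phi(d1) / (S * sigma * sqrt(T)) = 0.9821610324 * 0.3974636017 / (10.3400 * 0.4200 * 1.2247448714) = 0.073395

Answer: Gamma = 0.073395


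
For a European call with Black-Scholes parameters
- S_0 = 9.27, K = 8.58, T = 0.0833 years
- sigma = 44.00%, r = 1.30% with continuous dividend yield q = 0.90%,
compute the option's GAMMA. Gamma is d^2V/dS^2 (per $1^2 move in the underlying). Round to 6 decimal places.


d1 = 0.6752105660; d2 = 0.5482189127
phi(d1) = 0.3176220302; exp(-qT) = 0.9992505810; exp(-rT) = 0.9989176861
Gamma = exp(-qT) * phi(d1) / (S * sigma * sqrt(T)) = 0.9992505810 * 0.3176220302 / (9.2700 * 0.4400 * 0.2886173938) = 0.269606

Answer: Gamma = 0.269606


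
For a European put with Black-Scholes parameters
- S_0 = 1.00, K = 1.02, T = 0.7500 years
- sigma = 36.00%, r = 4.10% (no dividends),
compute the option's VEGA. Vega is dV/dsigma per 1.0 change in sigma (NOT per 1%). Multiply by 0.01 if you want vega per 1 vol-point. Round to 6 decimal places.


d1 = 0.1909982870; d2 = -0.1207708584
phi(d1) = 0.3917314674; exp(-qT) = 1.0000000000; exp(-rT) = 0.9697179723
Vega = S * exp(-qT) * phi(d1) * sqrt(T) = 1.0000 * 1.0000000000 * 0.3917314674 * 0.8660254038 = 0.339249

Answer: Vega = 0.339249


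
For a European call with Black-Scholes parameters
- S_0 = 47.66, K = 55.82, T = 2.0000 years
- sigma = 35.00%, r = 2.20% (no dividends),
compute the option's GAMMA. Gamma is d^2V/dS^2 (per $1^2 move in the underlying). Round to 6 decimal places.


d1 = 0.0170922731; d2 = -0.4778824737
phi(d1) = 0.3988840100; exp(-qT) = 1.0000000000; exp(-rT) = 0.9569539575
Gamma = exp(-qT) * phi(d1) / (S * sigma * sqrt(T)) = 1.0000000000 * 0.3988840100 / (47.6600 * 0.3500 * 1.4142135624) = 0.016909

Answer: Gamma = 0.016909


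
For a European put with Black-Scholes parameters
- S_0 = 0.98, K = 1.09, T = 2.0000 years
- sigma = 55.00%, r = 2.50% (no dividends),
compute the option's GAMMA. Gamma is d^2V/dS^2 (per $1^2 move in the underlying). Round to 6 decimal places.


Answer: Gamma = 0.497811

Derivation:
d1 = 0.3164233375; d2 = -0.4613941218
phi(d1) = 0.3794621599; exp(-qT) = 1.0000000000; exp(-rT) = 0.9512294245
Gamma = exp(-qT) * phi(d1) / (S * sigma * sqrt(T)) = 1.0000000000 * 0.3794621599 / (0.9800 * 0.5500 * 1.4142135624) = 0.497811


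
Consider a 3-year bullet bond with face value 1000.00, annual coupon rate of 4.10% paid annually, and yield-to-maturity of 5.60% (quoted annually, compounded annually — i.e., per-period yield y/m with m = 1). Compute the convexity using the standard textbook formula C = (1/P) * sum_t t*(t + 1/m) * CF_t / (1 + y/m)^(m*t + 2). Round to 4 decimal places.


Coupon per period c = face * coupon_rate / m = 41.000000
Periods per year m = 1; per-period yield y/m = 0.056000
Number of cashflows N = 3
Cashflows (t years, CF_t, discount factor 1/(1+y/m)^(m*t), PV):
  t = 1.0000: CF_t = 41.000000, DF = 0.946970, PV = 38.825758
  t = 2.0000: CF_t = 41.000000, DF = 0.896752, PV = 36.766816
  t = 3.0000: CF_t = 1041.000000, DF = 0.849197, PV = 884.013658
Price P = sum_t PV_t = 959.606231
Convexity numerator sum_t t*(t + 1/m) * CF_t / (1+y/m)^(m*t + 2):
  t = 1.0000: term = 69.634121
  t = 2.0000: term = 197.824207
  t = 3.0000: term = 9512.888021
Convexity = (1/P) * sum = 9780.346349 / 959.606231 = 10.192041

Answer: Convexity = 10.1920


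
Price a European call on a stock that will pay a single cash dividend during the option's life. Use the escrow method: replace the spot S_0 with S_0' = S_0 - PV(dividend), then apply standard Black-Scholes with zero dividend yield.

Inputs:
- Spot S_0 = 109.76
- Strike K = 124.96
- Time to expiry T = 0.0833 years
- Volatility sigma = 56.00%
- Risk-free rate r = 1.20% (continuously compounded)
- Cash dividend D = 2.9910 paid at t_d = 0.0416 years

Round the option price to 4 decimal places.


Answer: Price = 1.6510

Derivation:
PV(D) = D * exp(-r * t_d) = 2.9910 * 0.99950092 = 2.98950727
S_0' = S_0 - PV(D) = 109.7600 - 2.98950727 = 106.77049273
d1 = (ln(S_0'/K) + (r + sigma^2/2)*T) / (sigma*sqrt(T)) = -0.88631330
d2 = d1 - sigma*sqrt(T) = -1.04793904
exp(-rT) = 0.99900090
N(d1) = 0.18772436; N(d2) = 0.14733335
C = S_0' * N(d1) - K * exp(-rT) * N(d2) = 106.77049273 * 0.18772436 - 124.9600 * 0.99900090 * 0.14733335 = 1.6510


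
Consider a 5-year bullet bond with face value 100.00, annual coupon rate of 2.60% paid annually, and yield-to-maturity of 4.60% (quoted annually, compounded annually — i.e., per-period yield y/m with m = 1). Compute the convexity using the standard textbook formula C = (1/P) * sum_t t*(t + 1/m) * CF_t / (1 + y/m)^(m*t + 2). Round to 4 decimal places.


Coupon per period c = face * coupon_rate / m = 2.600000
Periods per year m = 1; per-period yield y/m = 0.046000
Number of cashflows N = 5
Cashflows (t years, CF_t, discount factor 1/(1+y/m)^(m*t), PV):
  t = 1.0000: CF_t = 2.600000, DF = 0.956023, PV = 2.485660
  t = 2.0000: CF_t = 2.600000, DF = 0.913980, PV = 2.376348
  t = 3.0000: CF_t = 2.600000, DF = 0.873786, PV = 2.271843
  t = 4.0000: CF_t = 2.600000, DF = 0.835359, PV = 2.171934
  t = 5.0000: CF_t = 102.600000, DF = 0.798623, PV = 81.938675
Price P = sum_t PV_t = 91.244459
Convexity numerator sum_t t*(t + 1/m) * CF_t / (1+y/m)^(m*t + 2):
  t = 1.0000: term = 4.543686
  t = 2.0000: term = 13.031604
  t = 3.0000: term = 24.917024
  t = 4.0000: term = 39.702078
  t = 5.0000: term = 2246.708994
Convexity = (1/P) * sum = 2328.903385 / 91.244459 = 25.523779

Answer: Convexity = 25.5238


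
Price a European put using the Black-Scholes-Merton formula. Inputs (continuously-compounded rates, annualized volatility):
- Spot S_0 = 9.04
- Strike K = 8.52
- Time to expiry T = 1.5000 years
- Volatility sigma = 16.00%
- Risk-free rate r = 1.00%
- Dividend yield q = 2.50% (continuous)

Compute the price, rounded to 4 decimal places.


d1 = (ln(S/K) + (r - q + 0.5*sigma^2) * T) / (sigma * sqrt(T)) = 0.28548208
d2 = d1 - sigma * sqrt(T) = 0.08952290
exp(-rT) = 0.98511194; exp(-qT) = 0.96319442
P = K * exp(-rT) * N(-d2) - S_0 * exp(-qT) * N(-d1)
N(-d1) = 0.38763742; N(-d2) = 0.46433318
P = 8.5200 * 0.98511194 * 0.46433318 - 9.0400 * 0.96319442 * 0.38763742 = 0.5220

Answer: Price = 0.5220


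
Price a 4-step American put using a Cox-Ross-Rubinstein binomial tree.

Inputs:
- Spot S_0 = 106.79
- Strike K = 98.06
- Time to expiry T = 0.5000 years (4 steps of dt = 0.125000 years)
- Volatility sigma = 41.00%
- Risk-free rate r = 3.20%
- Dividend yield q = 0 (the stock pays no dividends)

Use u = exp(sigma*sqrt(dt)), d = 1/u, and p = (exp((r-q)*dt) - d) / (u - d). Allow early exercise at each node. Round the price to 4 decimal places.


dt = T/N = 0.125000
u = exp(sigma*sqrt(dt)) = 1.155990; d = 1/u = 0.865060
p = (exp((r-q)*dt) - d) / (u - d) = 0.477601
Discount per step: exp(-r*dt) = 0.996008
Stock lattice S(k, i) with i counting down-moves:
  k=0: S(0,0) = 106.7900
  k=1: S(1,0) = 123.4481; S(1,1) = 92.3797
  k=2: S(2,0) = 142.7048; S(2,1) = 106.7900; S(2,2) = 79.9140
  k=3: S(3,0) = 164.9653; S(3,1) = 123.4481; S(3,2) = 92.3797; S(3,3) = 69.1303
  k=4: S(4,0) = 190.6982; S(4,1) = 142.7048; S(4,2) = 106.7900; S(4,3) = 79.9140; S(4,4) = 59.8019
Terminal payoffs V(N, i) = max(K - S_T, 0):
  V(4,0) = 0.000000; V(4,1) = 0.000000; V(4,2) = 0.000000; V(4,3) = 18.146044; V(4,4) = 38.258142
Backward induction: V(k, i) = exp(-r*dt) * [p * V(k+1, i) + (1-p) * V(k+1, i+1)]; then take max(V_cont, immediate exercise) for American.
  V(3,0) = exp(-r*dt) * [p*0.000000 + (1-p)*0.000000] = 0.000000; exercise = 0.000000; V(3,0) = max -> 0.000000
  V(3,1) = exp(-r*dt) * [p*0.000000 + (1-p)*0.000000] = 0.000000; exercise = 0.000000; V(3,1) = max -> 0.000000
  V(3,2) = exp(-r*dt) * [p*0.000000 + (1-p)*18.146044] = 9.441639; exercise = 5.680287; V(3,2) = max -> 9.441639
  V(3,3) = exp(-r*dt) * [p*18.146044 + (1-p)*38.258142] = 28.538210; exercise = 28.929666; V(3,3) = max -> 28.929666
  V(2,0) = exp(-r*dt) * [p*0.000000 + (1-p)*0.000000] = 0.000000; exercise = 0.000000; V(2,0) = max -> 0.000000
  V(2,1) = exp(-r*dt) * [p*0.000000 + (1-p)*9.441639] = 4.912617; exercise = 0.000000; V(2,1) = max -> 4.912617
  V(2,2) = exp(-r*dt) * [p*9.441639 + (1-p)*28.929666] = 19.543840; exercise = 18.146044; V(2,2) = max -> 19.543840
  V(1,0) = exp(-r*dt) * [p*0.000000 + (1-p)*4.912617] = 2.556103; exercise = 0.000000; V(1,0) = max -> 2.556103
  V(1,1) = exp(-r*dt) * [p*4.912617 + (1-p)*19.543840] = 12.505835; exercise = 5.680287; V(1,1) = max -> 12.505835
  V(0,0) = exp(-r*dt) * [p*2.556103 + (1-p)*12.505835] = 7.722883; exercise = 0.000000; V(0,0) = max -> 7.722883

Answer: Price = V(0,0) = 7.7229


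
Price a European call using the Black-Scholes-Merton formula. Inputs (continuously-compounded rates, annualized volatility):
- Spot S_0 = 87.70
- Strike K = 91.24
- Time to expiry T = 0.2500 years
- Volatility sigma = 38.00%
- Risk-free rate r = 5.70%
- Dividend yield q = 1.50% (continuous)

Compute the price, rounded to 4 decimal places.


d1 = (ln(S/K) + (r - q + 0.5*sigma^2) * T) / (sigma * sqrt(T)) = -0.05800788
d2 = d1 - sigma * sqrt(T) = -0.24800788
exp(-rT) = 0.98585105; exp(-qT) = 0.99625702
C = S_0 * exp(-qT) * N(d1) - K * exp(-rT) * N(d2)
N(d1) = 0.47687117; N(d2) = 0.40206415
C = 87.7000 * 0.99625702 * 0.47687117 - 91.2400 * 0.98585105 * 0.40206415 = 5.4998

Answer: Price = 5.4998


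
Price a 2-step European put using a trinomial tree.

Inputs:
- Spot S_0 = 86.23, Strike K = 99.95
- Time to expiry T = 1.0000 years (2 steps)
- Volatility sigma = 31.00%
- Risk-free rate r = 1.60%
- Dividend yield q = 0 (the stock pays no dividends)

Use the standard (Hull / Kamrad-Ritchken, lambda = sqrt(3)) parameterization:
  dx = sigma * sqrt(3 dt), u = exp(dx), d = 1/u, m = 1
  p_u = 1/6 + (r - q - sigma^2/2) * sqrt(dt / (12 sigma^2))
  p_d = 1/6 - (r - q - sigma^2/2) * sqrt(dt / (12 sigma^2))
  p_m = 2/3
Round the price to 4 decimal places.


dt = T/N = 0.500000; dx = sigma*sqrt(3*dt) = 0.379671
u = exp(dx) = 1.461803; d = 1/u = 0.684086
p_u = 0.145563, p_m = 0.666667, p_d = 0.187770
Discount per step: exp(-r*dt) = 0.992032
Stock lattice S(k, j) with j the centered position index:
  k=0: S(0,+0) = 86.2300
  k=1: S(1,-1) = 58.9888; S(1,+0) = 86.2300; S(1,+1) = 126.0513
  k=2: S(2,-2) = 40.3534; S(2,-1) = 58.9888; S(2,+0) = 86.2300; S(2,+1) = 126.0513; S(2,+2) = 184.2622
Terminal payoffs V(N, j) = max(K - S_T, 0):
  V(2,-2) = 59.596573; V(2,-1) = 40.961221; V(2,+0) = 13.720000; V(2,+1) = 0.000000; V(2,+2) = 0.000000
Backward induction: V(k, j) = exp(-r*dt) * [p_u * V(k+1, j+1) + p_m * V(k+1, j) + p_d * V(k+1, j-1)]
  V(1,-1) = exp(-r*dt) * [p_u*13.720000 + p_m*40.961221 + p_d*59.596573] = 40.172412
  V(1,+0) = exp(-r*dt) * [p_u*0.000000 + p_m*13.720000 + p_d*40.961221] = 16.703808
  V(1,+1) = exp(-r*dt) * [p_u*0.000000 + p_m*0.000000 + p_d*13.720000] = 2.555683
  V(0,+0) = exp(-r*dt) * [p_u*2.555683 + p_m*16.703808 + p_d*40.172412] = 18.899277

Answer: Price = V(0,0) = 18.8993


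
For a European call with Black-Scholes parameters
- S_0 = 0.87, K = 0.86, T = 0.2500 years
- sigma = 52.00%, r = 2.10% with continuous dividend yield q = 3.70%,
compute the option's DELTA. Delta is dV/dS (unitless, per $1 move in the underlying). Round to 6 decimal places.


d1 = 0.1590800862; d2 = -0.1009199138
phi(d1) = 0.3939261711; exp(-qT) = 0.9907926496; exp(-rT) = 0.9947637572
N(d1) = 0.5631971113
Delta = exp(-qT) * N(d1) = 0.9907926496 * 0.5631971113 = 0.558012

Answer: Delta = 0.558012


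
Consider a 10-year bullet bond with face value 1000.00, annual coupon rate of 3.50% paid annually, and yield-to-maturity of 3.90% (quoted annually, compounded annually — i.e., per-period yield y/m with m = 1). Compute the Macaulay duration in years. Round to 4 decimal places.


Coupon per period c = face * coupon_rate / m = 35.000000
Periods per year m = 1; per-period yield y/m = 0.039000
Number of cashflows N = 10
Cashflows (t years, CF_t, discount factor 1/(1+y/m)^(m*t), PV):
  t = 1.0000: CF_t = 35.000000, DF = 0.962464, PV = 33.686237
  t = 2.0000: CF_t = 35.000000, DF = 0.926337, PV = 32.421787
  t = 3.0000: CF_t = 35.000000, DF = 0.891566, PV = 31.204800
  t = 4.0000: CF_t = 35.000000, DF = 0.858100, PV = 30.033494
  t = 5.0000: CF_t = 35.000000, DF = 0.825890, PV = 28.906154
  t = 6.0000: CF_t = 35.000000, DF = 0.794889, PV = 27.821130
  t = 7.0000: CF_t = 35.000000, DF = 0.765052, PV = 26.776833
  t = 8.0000: CF_t = 35.000000, DF = 0.736335, PV = 25.771735
  t = 9.0000: CF_t = 35.000000, DF = 0.708696, PV = 24.804365
  t = 10.0000: CF_t = 1035.000000, DF = 0.682094, PV = 705.967770
Price P = sum_t PV_t = 967.394304
Macaulay numerator sum_t t * PV_t:
  t * PV_t at t = 1.0000: 33.686237
  t * PV_t at t = 2.0000: 64.843574
  t * PV_t at t = 3.0000: 93.614400
  t * PV_t at t = 4.0000: 120.133974
  t * PV_t at t = 5.0000: 144.530768
  t * PV_t at t = 6.0000: 166.926777
  t * PV_t at t = 7.0000: 187.437832
  t * PV_t at t = 8.0000: 206.173883
  t * PV_t at t = 9.0000: 223.239286
  t * PV_t at t = 10.0000: 7059.677697
Macaulay duration D = (sum_t t * PV_t) / P = 8300.264429 / 967.394304 = 8.580022

Answer: Macaulay duration = 8.5800 years


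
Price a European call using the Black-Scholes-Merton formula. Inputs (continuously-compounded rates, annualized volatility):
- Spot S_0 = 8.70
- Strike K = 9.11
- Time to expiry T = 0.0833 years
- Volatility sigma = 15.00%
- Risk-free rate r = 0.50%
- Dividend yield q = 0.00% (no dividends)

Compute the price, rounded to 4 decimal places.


d1 = (ln(S/K) + (r - q + 0.5*sigma^2) * T) / (sigma * sqrt(T)) = -1.03241781
d2 = d1 - sigma * sqrt(T) = -1.07571042
exp(-rT) = 0.99958359; exp(-qT) = 1.00000000
C = S_0 * exp(-qT) * N(d1) - K * exp(-rT) * N(d2)
N(d1) = 0.15093822; N(d2) = 0.14102839
C = 8.7000 * 1.00000000 * 0.15093822 - 9.1100 * 0.99958359 * 0.14102839 = 0.0289

Answer: Price = 0.0289


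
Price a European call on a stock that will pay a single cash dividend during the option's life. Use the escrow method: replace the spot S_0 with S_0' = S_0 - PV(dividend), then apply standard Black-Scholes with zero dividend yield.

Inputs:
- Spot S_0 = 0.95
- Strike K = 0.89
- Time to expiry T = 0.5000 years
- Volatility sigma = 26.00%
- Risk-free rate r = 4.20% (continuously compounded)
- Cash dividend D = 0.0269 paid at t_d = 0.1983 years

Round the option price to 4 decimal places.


PV(D) = D * exp(-r * t_d) = 0.0269 * 0.99170599 = 0.02667689
S_0' = S_0 - PV(D) = 0.9500 - 0.02667689 = 0.92332311
d1 = (ln(S_0'/K) + (r + sigma^2/2)*T) / (sigma*sqrt(T)) = 0.40608476
d2 = d1 - sigma*sqrt(T) = 0.22223699
exp(-rT) = 0.97921896
N(d1) = 0.65765984; N(d2) = 0.58793530
C = S_0' * N(d1) - K * exp(-rT) * N(d2) = 0.92332311 * 0.65765984 - 0.8900 * 0.97921896 * 0.58793530 = 0.0948

Answer: Price = 0.0948


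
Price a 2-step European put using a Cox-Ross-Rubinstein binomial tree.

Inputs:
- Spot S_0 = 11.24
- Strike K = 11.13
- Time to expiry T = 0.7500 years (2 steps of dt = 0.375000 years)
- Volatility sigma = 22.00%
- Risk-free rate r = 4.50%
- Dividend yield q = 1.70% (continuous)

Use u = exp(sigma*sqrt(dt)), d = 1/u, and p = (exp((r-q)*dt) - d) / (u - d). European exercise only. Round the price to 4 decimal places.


Answer: Price = V(0,0) = 0.6018

Derivation:
dt = T/N = 0.375000
u = exp(sigma*sqrt(dt)) = 1.144219; d = 1/u = 0.873959
p = (exp((r-q)*dt) - d) / (u - d) = 0.505427
Discount per step: exp(-r*dt) = 0.983267
Stock lattice S(k, i) with i counting down-moves:
  k=0: S(0,0) = 11.2400
  k=1: S(1,0) = 12.8610; S(1,1) = 9.8233
  k=2: S(2,0) = 14.7158; S(2,1) = 11.2400; S(2,2) = 8.5852
Terminal payoffs V(N, i) = max(K - S_T, 0):
  V(2,0) = 0.000000; V(2,1) = 0.000000; V(2,2) = 2.544841
Backward induction: V(k, i) = exp(-r*dt) * [p * V(k+1, i) + (1-p) * V(k+1, i+1)].
  V(1,0) = exp(-r*dt) * [p*0.000000 + (1-p)*0.000000] = 0.000000
  V(1,1) = exp(-r*dt) * [p*0.000000 + (1-p)*2.544841] = 1.237550
  V(0,0) = exp(-r*dt) * [p*0.000000 + (1-p)*1.237550] = 0.601818


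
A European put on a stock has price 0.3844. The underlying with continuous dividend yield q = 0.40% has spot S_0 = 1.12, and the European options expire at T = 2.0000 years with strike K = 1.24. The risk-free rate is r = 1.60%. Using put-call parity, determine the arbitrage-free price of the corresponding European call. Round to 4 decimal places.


Answer: Call price = 0.2945

Derivation:
Put-call parity: C - P = S_0 * exp(-qT) - K * exp(-rT).
S_0 * exp(-qT) = 1.1200 * 0.99203191 = 1.11107574
K * exp(-rT) = 1.2400 * 0.96850658 = 1.20094816
C = P + S*exp(-qT) - K*exp(-rT)
C = 0.3844 + 1.11107574 - 1.20094816 = 0.2945


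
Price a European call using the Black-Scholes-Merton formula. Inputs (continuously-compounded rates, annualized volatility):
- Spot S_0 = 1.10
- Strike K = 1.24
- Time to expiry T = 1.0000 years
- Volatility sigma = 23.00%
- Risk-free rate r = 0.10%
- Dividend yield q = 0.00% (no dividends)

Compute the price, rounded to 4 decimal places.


d1 = (ln(S/K) + (r - q + 0.5*sigma^2) * T) / (sigma * sqrt(T)) = -0.40152696
d2 = d1 - sigma * sqrt(T) = -0.63152696
exp(-rT) = 0.99900050; exp(-qT) = 1.00000000
C = S_0 * exp(-qT) * N(d1) - K * exp(-rT) * N(d2)
N(d1) = 0.34401610; N(d2) = 0.26384801
C = 1.1000 * 1.00000000 * 0.34401610 - 1.2400 * 0.99900050 * 0.26384801 = 0.0516

Answer: Price = 0.0516


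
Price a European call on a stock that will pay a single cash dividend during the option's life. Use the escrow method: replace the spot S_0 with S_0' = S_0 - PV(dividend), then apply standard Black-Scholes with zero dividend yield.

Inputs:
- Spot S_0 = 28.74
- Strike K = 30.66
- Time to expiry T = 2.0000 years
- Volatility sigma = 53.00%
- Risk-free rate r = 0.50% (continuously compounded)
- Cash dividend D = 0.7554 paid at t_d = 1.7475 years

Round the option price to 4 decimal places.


PV(D) = D * exp(-r * t_d) = 0.7554 * 0.99130056 = 0.74882844
S_0' = S_0 - PV(D) = 28.7400 - 0.74882844 = 27.99117156
d1 = (ln(S_0'/K) + (r + sigma^2/2)*T) / (sigma*sqrt(T)) = 0.26660632
d2 = d1 - sigma*sqrt(T) = -0.48292687
exp(-rT) = 0.99004983
N(d1) = 0.60511386; N(d2) = 0.31457383
C = S_0' * N(d1) - K * exp(-rT) * N(d2) = 27.99117156 * 0.60511386 - 30.6600 * 0.99004983 * 0.31457383 = 7.3890

Answer: Price = 7.3890


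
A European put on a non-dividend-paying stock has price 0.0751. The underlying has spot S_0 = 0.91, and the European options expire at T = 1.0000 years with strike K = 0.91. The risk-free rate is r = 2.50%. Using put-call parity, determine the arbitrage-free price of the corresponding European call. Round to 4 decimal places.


Put-call parity: C - P = S_0 * exp(-qT) - K * exp(-rT).
S_0 * exp(-qT) = 0.9100 * 1.00000000 = 0.91000000
K * exp(-rT) = 0.9100 * 0.97530991 = 0.88753202
C = P + S*exp(-qT) - K*exp(-rT)
C = 0.0751 + 0.91000000 - 0.88753202 = 0.0976

Answer: Call price = 0.0976


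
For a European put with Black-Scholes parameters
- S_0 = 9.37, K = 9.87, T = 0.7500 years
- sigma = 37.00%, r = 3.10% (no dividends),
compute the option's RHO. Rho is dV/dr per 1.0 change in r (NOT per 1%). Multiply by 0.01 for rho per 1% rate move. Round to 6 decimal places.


d1 = 0.0705326754; d2 = -0.2498967240
phi(d1) = 0.3979511729; exp(-qT) = 1.0000000000; exp(-rT) = 0.9770181987
N(-d2) = 0.5986663916
Rho = -K*T*exp(-rT)*N(-d2) = -9.8700 * 0.7500 * 0.9770181987 * 0.5986663916 = -4.329781

Answer: Rho = -4.329781


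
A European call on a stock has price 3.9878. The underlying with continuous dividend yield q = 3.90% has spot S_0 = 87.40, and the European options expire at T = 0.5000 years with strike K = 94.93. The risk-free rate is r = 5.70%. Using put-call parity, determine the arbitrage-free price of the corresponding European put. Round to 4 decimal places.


Answer: Put price = 10.5383

Derivation:
Put-call parity: C - P = S_0 * exp(-qT) - K * exp(-rT).
S_0 * exp(-qT) = 87.4000 * 0.98068890 = 85.71220944
K * exp(-rT) = 94.9300 * 0.97190229 = 92.26268478
P = C - S*exp(-qT) + K*exp(-rT)
P = 3.9878 - 85.71220944 + 92.26268478 = 10.5383


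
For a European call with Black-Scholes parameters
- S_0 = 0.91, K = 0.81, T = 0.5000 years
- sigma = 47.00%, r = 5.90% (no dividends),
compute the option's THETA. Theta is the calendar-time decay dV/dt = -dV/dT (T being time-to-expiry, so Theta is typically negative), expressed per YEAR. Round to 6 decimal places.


Answer: Theta = -0.128651

Derivation:
d1 = 0.6052092393; d2 = 0.2728690521
phi(d1) = 0.3321802137; exp(-qT) = 1.0000000000; exp(-rT) = 0.9709308776
Theta = -S*exp(-qT)*phi(d1)*sigma/(2*sqrt(T)) - r*K*exp(-rT)*N(d2) + q*S*exp(-qT)*N(d1)
N(d1) = 0.7274800112; N(d2) = 0.6075230616; sqrt(T) = 0.7071067812
Term 1 = -0.9100 * 1.0000000000 * 0.3321802137 * 0.4700 / (2 * 0.7071067812) = -0.1004611193
Term 2 = -0.0590 * 0.8100 * 0.9709308776 * 0.6075230616 = -0.0281895480
Term 3 = 0 (no dividend yield, q = 0)
Theta = -0.1004611193 + (-0.0281895480) + (0.0000000000) = -0.128651


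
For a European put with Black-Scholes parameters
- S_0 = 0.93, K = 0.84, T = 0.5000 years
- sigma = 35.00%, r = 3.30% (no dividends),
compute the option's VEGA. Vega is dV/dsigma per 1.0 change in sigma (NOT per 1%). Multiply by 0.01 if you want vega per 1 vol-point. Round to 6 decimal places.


Answer: Vega = 0.218911

Derivation:
d1 = 0.6016779452; d2 = 0.3541905718
phi(d1) = 0.3328888235; exp(-qT) = 1.0000000000; exp(-rT) = 0.9836353794
Vega = S * exp(-qT) * phi(d1) * sqrt(T) = 0.9300 * 1.0000000000 * 0.3328888235 * 0.7071067812 = 0.218911


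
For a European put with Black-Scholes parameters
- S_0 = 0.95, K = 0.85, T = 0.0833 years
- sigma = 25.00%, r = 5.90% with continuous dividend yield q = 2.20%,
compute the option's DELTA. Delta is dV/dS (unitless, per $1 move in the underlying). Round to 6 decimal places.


d1 = 1.6202884874; d2 = 1.5481341390
phi(d1) = 0.1073558862; exp(-qT) = 0.9981690782; exp(-rT) = 0.9950973574
N(-d1) = 0.0525851604
Delta = -exp(-qT) * N(-d1) = -0.9981690782 * 0.0525851604 = -0.052489

Answer: Delta = -0.052489


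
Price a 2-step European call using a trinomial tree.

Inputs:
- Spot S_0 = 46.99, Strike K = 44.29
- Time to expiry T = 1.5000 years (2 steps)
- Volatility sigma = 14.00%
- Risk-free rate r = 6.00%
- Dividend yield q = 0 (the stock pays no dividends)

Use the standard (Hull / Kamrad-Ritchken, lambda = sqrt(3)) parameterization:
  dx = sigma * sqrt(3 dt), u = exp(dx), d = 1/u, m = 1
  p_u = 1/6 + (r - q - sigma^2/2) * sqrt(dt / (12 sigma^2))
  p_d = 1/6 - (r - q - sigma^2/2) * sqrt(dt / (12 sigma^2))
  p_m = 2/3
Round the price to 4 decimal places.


Answer: Price = V(0,0) = 7.1017

Derivation:
dt = T/N = 0.750000; dx = sigma*sqrt(3*dt) = 0.210000
u = exp(dx) = 1.233678; d = 1/u = 0.810584
p_u = 0.256310, p_m = 0.666667, p_d = 0.077024
Discount per step: exp(-r*dt) = 0.955997
Stock lattice S(k, j) with j the centered position index:
  k=0: S(0,+0) = 46.9900
  k=1: S(1,-1) = 38.0894; S(1,+0) = 46.9900; S(1,+1) = 57.9705
  k=2: S(2,-2) = 30.8746; S(2,-1) = 38.0894; S(2,+0) = 46.9900; S(2,+1) = 57.9705; S(2,+2) = 71.5170
Terminal payoffs V(N, j) = max(S_T - K, 0):
  V(2,-2) = 0.000000; V(2,-1) = 0.000000; V(2,+0) = 2.700000; V(2,+1) = 13.680532; V(2,+2) = 27.226973
Backward induction: V(k, j) = exp(-r*dt) * [p_u * V(k+1, j+1) + p_m * V(k+1, j) + p_d * V(k+1, j-1)]
  V(1,-1) = exp(-r*dt) * [p_u*2.700000 + p_m*0.000000 + p_d*0.000000] = 0.661584
  V(1,+0) = exp(-r*dt) * [p_u*13.680532 + p_m*2.700000 + p_d*0.000000] = 5.072953
  V(1,+1) = exp(-r*dt) * [p_u*27.226973 + p_m*13.680532 + p_d*2.700000] = 15.589309
  V(0,+0) = exp(-r*dt) * [p_u*15.589309 + p_m*5.072953 + p_d*0.661584] = 7.101737


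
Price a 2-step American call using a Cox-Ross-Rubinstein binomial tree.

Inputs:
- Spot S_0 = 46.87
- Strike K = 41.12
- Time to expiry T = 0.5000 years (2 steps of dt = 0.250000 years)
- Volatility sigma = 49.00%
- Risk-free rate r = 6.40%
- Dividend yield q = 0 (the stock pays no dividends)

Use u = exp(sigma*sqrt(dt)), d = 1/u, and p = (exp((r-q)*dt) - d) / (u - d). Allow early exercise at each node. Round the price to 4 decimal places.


dt = T/N = 0.250000
u = exp(sigma*sqrt(dt)) = 1.277621; d = 1/u = 0.782705
p = (exp((r-q)*dt) - d) / (u - d) = 0.471643
Discount per step: exp(-r*dt) = 0.984127
Stock lattice S(k, i) with i counting down-moves:
  k=0: S(0,0) = 46.8700
  k=1: S(1,0) = 59.8821; S(1,1) = 36.6854
  k=2: S(2,0) = 76.5067; S(2,1) = 46.8700; S(2,2) = 28.7138
Terminal payoffs V(N, i) = max(S_T - K, 0):
  V(2,0) = 35.386661; V(2,1) = 5.750000; V(2,2) = 0.000000
Backward induction: V(k, i) = exp(-r*dt) * [p * V(k+1, i) + (1-p) * V(k+1, i+1)]; then take max(V_cont, immediate exercise) for American.
  V(1,0) = exp(-r*dt) * [p*35.386661 + (1-p)*5.750000] = 19.414796; exercise = 18.762111; V(1,0) = max -> 19.414796
  V(1,1) = exp(-r*dt) * [p*5.750000 + (1-p)*0.000000] = 2.668903; exercise = 0.000000; V(1,1) = max -> 2.668903
  V(0,0) = exp(-r*dt) * [p*19.414796 + (1-p)*2.668903] = 10.399263; exercise = 5.750000; V(0,0) = max -> 10.399263

Answer: Price = V(0,0) = 10.3993


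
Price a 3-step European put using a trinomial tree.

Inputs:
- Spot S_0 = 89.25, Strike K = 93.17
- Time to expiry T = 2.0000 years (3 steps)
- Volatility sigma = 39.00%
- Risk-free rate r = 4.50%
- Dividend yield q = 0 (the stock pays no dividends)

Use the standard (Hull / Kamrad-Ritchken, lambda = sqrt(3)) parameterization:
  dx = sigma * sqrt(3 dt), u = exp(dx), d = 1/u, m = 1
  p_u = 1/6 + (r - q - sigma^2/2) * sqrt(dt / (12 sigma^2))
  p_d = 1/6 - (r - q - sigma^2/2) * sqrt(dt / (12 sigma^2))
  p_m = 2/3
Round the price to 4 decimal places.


Answer: Price = V(0,0) = 15.9101

Derivation:
dt = T/N = 0.666667; dx = sigma*sqrt(3*dt) = 0.551543
u = exp(dx) = 1.735930; d = 1/u = 0.576060
p_u = 0.147901, p_m = 0.666667, p_d = 0.185432
Discount per step: exp(-r*dt) = 0.970446
Stock lattice S(k, j) with j the centered position index:
  k=0: S(0,+0) = 89.2500
  k=1: S(1,-1) = 51.4134; S(1,+0) = 89.2500; S(1,+1) = 154.9318
  k=2: S(2,-2) = 29.6172; S(2,-1) = 51.4134; S(2,+0) = 89.2500; S(2,+1) = 154.9318; S(2,+2) = 268.9507
  k=3: S(3,-3) = 17.0613; S(3,-2) = 29.6172; S(3,-1) = 51.4134; S(3,+0) = 89.2500; S(3,+1) = 154.9318; S(3,+2) = 268.9507; S(3,+3) = 466.8795
Terminal payoffs V(N, j) = max(K - S_T, 0):
  V(3,-3) = 76.108720; V(3,-2) = 63.552813; V(3,-1) = 41.756636; V(3,+0) = 3.920000; V(3,+1) = 0.000000; V(3,+2) = 0.000000; V(3,+3) = 0.000000
Backward induction: V(k, j) = exp(-r*dt) * [p_u * V(k+1, j+1) + p_m * V(k+1, j) + p_d * V(k+1, j-1)]
  V(2,-2) = exp(-r*dt) * [p_u*41.756636 + p_m*63.552813 + p_d*76.108720] = 60.805597
  V(2,-1) = exp(-r*dt) * [p_u*3.920000 + p_m*41.756636 + p_d*63.552813] = 39.014111
  V(2,+0) = exp(-r*dt) * [p_u*0.000000 + p_m*3.920000 + p_d*41.756636] = 10.050281
  V(2,+1) = exp(-r*dt) * [p_u*0.000000 + p_m*0.000000 + p_d*3.920000] = 0.705411
  V(2,+2) = exp(-r*dt) * [p_u*0.000000 + p_m*0.000000 + p_d*0.000000] = 0.000000
  V(1,-1) = exp(-r*dt) * [p_u*10.050281 + p_m*39.014111 + p_d*60.805597] = 37.625309
  V(1,+0) = exp(-r*dt) * [p_u*0.705411 + p_m*10.050281 + p_d*39.014111] = 13.624076
  V(1,+1) = exp(-r*dt) * [p_u*0.000000 + p_m*0.705411 + p_d*10.050281] = 2.264942
  V(0,+0) = exp(-r*dt) * [p_u*2.264942 + p_m*13.624076 + p_d*37.625309] = 15.910113


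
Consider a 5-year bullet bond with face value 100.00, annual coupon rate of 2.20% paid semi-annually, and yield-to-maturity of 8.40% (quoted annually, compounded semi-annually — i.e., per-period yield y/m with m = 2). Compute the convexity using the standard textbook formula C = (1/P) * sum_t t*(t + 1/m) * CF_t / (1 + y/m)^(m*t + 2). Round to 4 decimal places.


Coupon per period c = face * coupon_rate / m = 1.100000
Periods per year m = 2; per-period yield y/m = 0.042000
Number of cashflows N = 10
Cashflows (t years, CF_t, discount factor 1/(1+y/m)^(m*t), PV):
  t = 0.5000: CF_t = 1.100000, DF = 0.959693, PV = 1.055662
  t = 1.0000: CF_t = 1.100000, DF = 0.921010, PV = 1.013112
  t = 1.5000: CF_t = 1.100000, DF = 0.883887, PV = 0.972276
  t = 2.0000: CF_t = 1.100000, DF = 0.848260, PV = 0.933086
  t = 2.5000: CF_t = 1.100000, DF = 0.814069, PV = 0.895476
  t = 3.0000: CF_t = 1.100000, DF = 0.781257, PV = 0.859382
  t = 3.5000: CF_t = 1.100000, DF = 0.749766, PV = 0.824743
  t = 4.0000: CF_t = 1.100000, DF = 0.719545, PV = 0.791500
  t = 4.5000: CF_t = 1.100000, DF = 0.690543, PV = 0.759597
  t = 5.0000: CF_t = 101.100000, DF = 0.662709, PV = 66.999871
Price P = sum_t PV_t = 75.104705
Convexity numerator sum_t t*(t + 1/m) * CF_t / (1+y/m)^(m*t + 2):
  t = 0.5000: term = 0.486138
  t = 1.0000: term = 1.399629
  t = 1.5000: term = 2.686429
  t = 2.0000: term = 4.296911
  t = 2.5000: term = 6.185573
  t = 3.0000: term = 8.310750
  t = 3.5000: term = 10.634357
  t = 4.0000: term = 13.121636
  t = 4.5000: term = 15.740927
  t = 5.0000: term = 1696.958501
Convexity = (1/P) * sum = 1759.820852 / 75.104705 = 23.431566

Answer: Convexity = 23.4316


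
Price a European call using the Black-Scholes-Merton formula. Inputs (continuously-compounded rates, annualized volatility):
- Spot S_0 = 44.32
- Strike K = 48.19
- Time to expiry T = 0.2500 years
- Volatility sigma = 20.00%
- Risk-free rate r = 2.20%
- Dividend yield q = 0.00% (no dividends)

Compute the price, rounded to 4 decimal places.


d1 = (ln(S/K) + (r - q + 0.5*sigma^2) * T) / (sigma * sqrt(T)) = -0.73215488
d2 = d1 - sigma * sqrt(T) = -0.83215488
exp(-rT) = 0.99451510; exp(-qT) = 1.00000000
C = S_0 * exp(-qT) * N(d1) - K * exp(-rT) * N(d2)
N(d1) = 0.23203702; N(d2) = 0.20266076
C = 44.3200 * 1.00000000 * 0.23203702 - 48.1900 * 0.99451510 * 0.20266076 = 0.5712

Answer: Price = 0.5712


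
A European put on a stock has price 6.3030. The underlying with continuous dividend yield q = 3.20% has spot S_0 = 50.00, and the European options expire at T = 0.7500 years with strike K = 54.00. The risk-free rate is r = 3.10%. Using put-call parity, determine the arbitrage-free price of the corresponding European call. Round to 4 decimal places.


Answer: Call price = 2.3583

Derivation:
Put-call parity: C - P = S_0 * exp(-qT) - K * exp(-rT).
S_0 * exp(-qT) = 50.0000 * 0.97628571 = 48.81428549
K * exp(-rT) = 54.0000 * 0.97701820 = 52.75898273
C = P + S*exp(-qT) - K*exp(-rT)
C = 6.3030 + 48.81428549 - 52.75898273 = 2.3583


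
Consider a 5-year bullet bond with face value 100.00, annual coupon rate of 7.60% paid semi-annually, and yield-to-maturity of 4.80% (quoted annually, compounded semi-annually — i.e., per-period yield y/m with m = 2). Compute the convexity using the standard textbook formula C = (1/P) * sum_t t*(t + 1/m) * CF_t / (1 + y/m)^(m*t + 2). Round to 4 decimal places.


Answer: Convexity = 21.3770

Derivation:
Coupon per period c = face * coupon_rate / m = 3.800000
Periods per year m = 2; per-period yield y/m = 0.024000
Number of cashflows N = 10
Cashflows (t years, CF_t, discount factor 1/(1+y/m)^(m*t), PV):
  t = 0.5000: CF_t = 3.800000, DF = 0.976562, PV = 3.710938
  t = 1.0000: CF_t = 3.800000, DF = 0.953674, PV = 3.623962
  t = 1.5000: CF_t = 3.800000, DF = 0.931323, PV = 3.539026
  t = 2.0000: CF_t = 3.800000, DF = 0.909495, PV = 3.456080
  t = 2.5000: CF_t = 3.800000, DF = 0.888178, PV = 3.375078
  t = 3.0000: CF_t = 3.800000, DF = 0.867362, PV = 3.295975
  t = 3.5000: CF_t = 3.800000, DF = 0.847033, PV = 3.218725
  t = 4.0000: CF_t = 3.800000, DF = 0.827181, PV = 3.143286
  t = 4.5000: CF_t = 3.800000, DF = 0.807794, PV = 3.069616
  t = 5.0000: CF_t = 103.800000, DF = 0.788861, PV = 81.883762
Price P = sum_t PV_t = 112.316447
Convexity numerator sum_t t*(t + 1/m) * CF_t / (1+y/m)^(m*t + 2):
  t = 0.5000: term = 1.769513
  t = 1.0000: term = 5.184120
  t = 1.5000: term = 10.125234
  t = 2.0000: term = 16.479873
  t = 2.5000: term = 24.140439
  t = 3.0000: term = 33.004506
  t = 3.5000: term = 42.974618
  t = 4.0000: term = 53.958086
  t = 4.5000: term = 65.866804
  t = 5.0000: term = 2147.487120
Convexity = (1/P) * sum = 2400.990313 / 112.316447 = 21.377014


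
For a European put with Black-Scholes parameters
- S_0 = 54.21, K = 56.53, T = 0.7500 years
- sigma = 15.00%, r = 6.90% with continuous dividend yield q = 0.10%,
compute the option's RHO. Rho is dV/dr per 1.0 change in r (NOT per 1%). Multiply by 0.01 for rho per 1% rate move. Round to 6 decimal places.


d1 = 0.1349569540; d2 = 0.0050531434
phi(d1) = 0.3953257292; exp(-qT) = 0.9992502812; exp(-rT) = 0.9495662287
N(-d2) = 0.4979840960
Rho = -K*T*exp(-rT)*N(-d2) = -56.5300 * 0.7500 * 0.9495662287 * 0.4979840960 = -20.048458

Answer: Rho = -20.048458


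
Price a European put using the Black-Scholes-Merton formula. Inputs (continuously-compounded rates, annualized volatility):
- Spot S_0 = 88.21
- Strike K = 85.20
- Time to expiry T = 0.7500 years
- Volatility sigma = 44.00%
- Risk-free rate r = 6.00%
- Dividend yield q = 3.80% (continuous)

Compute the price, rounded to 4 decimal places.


Answer: Price = 10.6031

Derivation:
d1 = (ln(S/K) + (r - q + 0.5*sigma^2) * T) / (sigma * sqrt(T)) = 0.32494035
d2 = d1 - sigma * sqrt(T) = -0.05611083
exp(-rT) = 0.95599748; exp(-qT) = 0.97190229
P = K * exp(-rT) * N(-d2) - S_0 * exp(-qT) * N(-d1)
N(-d1) = 0.37261311; N(-d2) = 0.52237324
P = 85.2000 * 0.95599748 * 0.52237324 - 88.2100 * 0.97190229 * 0.37261311 = 10.6031


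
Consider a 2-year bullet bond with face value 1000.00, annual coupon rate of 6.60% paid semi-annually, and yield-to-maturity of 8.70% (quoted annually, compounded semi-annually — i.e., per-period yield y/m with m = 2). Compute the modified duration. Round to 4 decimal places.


Answer: Modified duration = 1.8247

Derivation:
Coupon per period c = face * coupon_rate / m = 33.000000
Periods per year m = 2; per-period yield y/m = 0.043500
Number of cashflows N = 4
Cashflows (t years, CF_t, discount factor 1/(1+y/m)^(m*t), PV):
  t = 0.5000: CF_t = 33.000000, DF = 0.958313, PV = 31.624341
  t = 1.0000: CF_t = 33.000000, DF = 0.918365, PV = 30.306029
  t = 1.5000: CF_t = 33.000000, DF = 0.880081, PV = 29.042673
  t = 2.0000: CF_t = 1033.000000, DF = 0.843393, PV = 871.225359
Price P = sum_t PV_t = 962.198401
First compute Macaulay numerator sum_t t * PV_t:
  t * PV_t at t = 0.5000: 15.812171
  t * PV_t at t = 1.0000: 30.306029
  t * PV_t at t = 1.5000: 43.564009
  t * PV_t at t = 2.0000: 1742.450717
Macaulay duration D = 1832.132926 / 962.198401 = 1.904111
Modified duration = D / (1 + y/m) = 1.904111 / (1 + 0.043500) = 1.824735


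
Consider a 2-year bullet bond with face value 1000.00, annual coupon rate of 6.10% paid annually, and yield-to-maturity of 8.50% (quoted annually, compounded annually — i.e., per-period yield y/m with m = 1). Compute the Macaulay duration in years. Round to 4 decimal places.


Answer: Macaulay duration = 1.9413 years

Derivation:
Coupon per period c = face * coupon_rate / m = 61.000000
Periods per year m = 1; per-period yield y/m = 0.085000
Number of cashflows N = 2
Cashflows (t years, CF_t, discount factor 1/(1+y/m)^(m*t), PV):
  t = 1.0000: CF_t = 61.000000, DF = 0.921659, PV = 56.221198
  t = 2.0000: CF_t = 1061.000000, DF = 0.849455, PV = 901.272059
Price P = sum_t PV_t = 957.493257
Macaulay numerator sum_t t * PV_t:
  t * PV_t at t = 1.0000: 56.221198
  t * PV_t at t = 2.0000: 1802.544119
Macaulay duration D = (sum_t t * PV_t) / P = 1858.765317 / 957.493257 = 1.941283


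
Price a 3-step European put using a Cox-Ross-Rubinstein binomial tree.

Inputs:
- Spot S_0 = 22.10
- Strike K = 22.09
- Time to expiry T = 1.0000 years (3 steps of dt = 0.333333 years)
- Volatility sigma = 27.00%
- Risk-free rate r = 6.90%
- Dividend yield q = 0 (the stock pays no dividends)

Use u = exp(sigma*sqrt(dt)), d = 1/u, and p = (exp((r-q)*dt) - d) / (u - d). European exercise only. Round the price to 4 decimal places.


dt = T/N = 0.333333
u = exp(sigma*sqrt(dt)) = 1.168691; d = 1/u = 0.855658
p = (exp((r-q)*dt) - d) / (u - d) = 0.535434
Discount per step: exp(-r*dt) = 0.977262
Stock lattice S(k, i) with i counting down-moves:
  k=0: S(0,0) = 22.1000
  k=1: S(1,0) = 25.8281; S(1,1) = 18.9100
  k=2: S(2,0) = 30.1850; S(2,1) = 22.1000; S(2,2) = 16.1805
  k=3: S(3,0) = 35.2770; S(3,1) = 25.8281; S(3,2) = 18.9100; S(3,3) = 13.8450
Terminal payoffs V(N, i) = max(K - S_T, 0):
  V(3,0) = 0.000000; V(3,1) = 0.000000; V(3,2) = 3.179959; V(3,3) = 8.245004
Backward induction: V(k, i) = exp(-r*dt) * [p * V(k+1, i) + (1-p) * V(k+1, i+1)].
  V(2,0) = exp(-r*dt) * [p*0.000000 + (1-p)*0.000000] = 0.000000
  V(2,1) = exp(-r*dt) * [p*0.000000 + (1-p)*3.179959] = 1.443712
  V(2,2) = exp(-r*dt) * [p*3.179959 + (1-p)*8.245004] = 5.407202
  V(1,0) = exp(-r*dt) * [p*0.000000 + (1-p)*1.443712] = 0.655450
  V(1,1) = exp(-r*dt) * [p*1.443712 + (1-p)*5.407202] = 3.210323
  V(0,0) = exp(-r*dt) * [p*0.655450 + (1-p)*3.210323] = 1.800467

Answer: Price = V(0,0) = 1.8005


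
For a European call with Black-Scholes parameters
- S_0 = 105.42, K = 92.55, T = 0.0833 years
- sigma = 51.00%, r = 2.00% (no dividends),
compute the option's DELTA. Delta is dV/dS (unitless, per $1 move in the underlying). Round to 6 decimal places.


Answer: Delta = 0.833847

Derivation:
d1 = 0.9694800953; d2 = 0.8222852245
phi(d1) = 0.2493533379; exp(-qT) = 1.0000000000; exp(-rT) = 0.9983353870
N(d1) = 0.8338471466
Delta = exp(-qT) * N(d1) = 1.0000000000 * 0.8338471466 = 0.833847


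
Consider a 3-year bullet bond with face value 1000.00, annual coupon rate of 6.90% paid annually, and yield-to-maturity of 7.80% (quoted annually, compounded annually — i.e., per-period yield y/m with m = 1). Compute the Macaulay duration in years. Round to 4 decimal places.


Coupon per period c = face * coupon_rate / m = 69.000000
Periods per year m = 1; per-period yield y/m = 0.078000
Number of cashflows N = 3
Cashflows (t years, CF_t, discount factor 1/(1+y/m)^(m*t), PV):
  t = 1.0000: CF_t = 69.000000, DF = 0.927644, PV = 64.007421
  t = 2.0000: CF_t = 69.000000, DF = 0.860523, PV = 59.376086
  t = 3.0000: CF_t = 1069.000000, DF = 0.798259, PV = 853.338662
Price P = sum_t PV_t = 976.722170
Macaulay numerator sum_t t * PV_t:
  t * PV_t at t = 1.0000: 64.007421
  t * PV_t at t = 2.0000: 118.752173
  t * PV_t at t = 3.0000: 2560.015987
Macaulay duration D = (sum_t t * PV_t) / P = 2742.775581 / 976.722170 = 2.808143

Answer: Macaulay duration = 2.8081 years


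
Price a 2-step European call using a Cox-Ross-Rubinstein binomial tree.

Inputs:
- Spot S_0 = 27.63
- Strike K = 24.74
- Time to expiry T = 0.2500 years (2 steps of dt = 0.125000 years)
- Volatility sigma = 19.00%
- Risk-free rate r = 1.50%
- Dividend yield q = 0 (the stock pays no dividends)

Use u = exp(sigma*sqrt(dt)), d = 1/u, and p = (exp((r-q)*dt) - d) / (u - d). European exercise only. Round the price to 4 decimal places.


Answer: Price = V(0,0) = 3.1296

Derivation:
dt = T/N = 0.125000
u = exp(sigma*sqrt(dt)) = 1.069483; d = 1/u = 0.935031
p = (exp((r-q)*dt) - d) / (u - d) = 0.497171
Discount per step: exp(-r*dt) = 0.998127
Stock lattice S(k, i) with i counting down-moves:
  k=0: S(0,0) = 27.6300
  k=1: S(1,0) = 29.5498; S(1,1) = 25.8349
  k=2: S(2,0) = 31.6030; S(2,1) = 27.6300; S(2,2) = 24.1565
Terminal payoffs V(N, i) = max(S_T - K, 0):
  V(2,0) = 6.863012; V(2,1) = 2.890000; V(2,2) = 0.000000
Backward induction: V(k, i) = exp(-r*dt) * [p * V(k+1, i) + (1-p) * V(k+1, i+1)].
  V(1,0) = exp(-r*dt) * [p*6.863012 + (1-p)*2.890000] = 4.856153
  V(1,1) = exp(-r*dt) * [p*2.890000 + (1-p)*0.000000] = 1.434133
  V(0,0) = exp(-r*dt) * [p*4.856153 + (1-p)*1.434133] = 3.129589


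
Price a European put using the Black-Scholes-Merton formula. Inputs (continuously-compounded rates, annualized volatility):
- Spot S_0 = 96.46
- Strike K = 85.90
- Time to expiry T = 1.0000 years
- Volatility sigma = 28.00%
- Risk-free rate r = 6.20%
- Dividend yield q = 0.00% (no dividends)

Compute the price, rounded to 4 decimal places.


Answer: Price = 3.9112

Derivation:
d1 = (ln(S/K) + (r - q + 0.5*sigma^2) * T) / (sigma * sqrt(T)) = 0.77551638
d2 = d1 - sigma * sqrt(T) = 0.49551638
exp(-rT) = 0.93988289; exp(-qT) = 1.00000000
P = K * exp(-rT) * N(-d2) - S_0 * exp(-qT) * N(-d1)
N(-d1) = 0.21901730; N(-d2) = 0.31011783
P = 85.9000 * 0.93988289 * 0.31011783 - 96.4600 * 1.00000000 * 0.21901730 = 3.9112
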